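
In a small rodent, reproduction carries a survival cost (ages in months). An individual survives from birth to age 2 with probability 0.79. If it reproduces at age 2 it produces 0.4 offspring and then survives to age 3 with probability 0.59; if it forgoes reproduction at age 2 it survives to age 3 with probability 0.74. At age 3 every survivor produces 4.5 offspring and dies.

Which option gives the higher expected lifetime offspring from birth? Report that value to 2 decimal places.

2.63

breed at age 2: R₀ = 0.79 × (0.4 + 0.59 × 4.5) = 0.79 × 3.0550 = 2.4135
delay to age 3: R₀ = 0.79 × (0.74 × 4.5) = 0.79 × 3.3300 = 2.6307
Higher: delay to age 3 (2.6307).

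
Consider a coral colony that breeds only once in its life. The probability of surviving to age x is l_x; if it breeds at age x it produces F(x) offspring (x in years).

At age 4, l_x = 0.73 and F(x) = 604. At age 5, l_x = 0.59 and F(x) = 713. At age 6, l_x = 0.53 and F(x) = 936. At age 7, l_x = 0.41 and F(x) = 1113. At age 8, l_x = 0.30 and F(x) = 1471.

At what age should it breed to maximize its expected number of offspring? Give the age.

Expected offspring if breeding at age x = l_x × F(x):
  age 4: 0.73 × 604 = 440.920
  age 5: 0.59 × 713 = 420.670
  age 6: 0.53 × 936 = 496.080
  age 7: 0.41 × 1113 = 456.330
  age 8: 0.30 × 1471 = 441.300
Maximum at age 6 (496.080).

6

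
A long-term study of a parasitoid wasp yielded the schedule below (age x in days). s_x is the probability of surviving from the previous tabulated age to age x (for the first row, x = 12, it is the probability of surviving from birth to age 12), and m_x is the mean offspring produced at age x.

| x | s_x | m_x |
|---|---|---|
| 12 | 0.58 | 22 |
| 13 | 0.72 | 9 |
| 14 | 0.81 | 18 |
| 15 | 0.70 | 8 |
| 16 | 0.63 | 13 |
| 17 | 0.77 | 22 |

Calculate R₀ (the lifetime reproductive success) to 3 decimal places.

Survivorship from birth: l_x = s_12·s_13·…·s_x.
  l_12 = 0.58000
  l_13 = 0.41760
  l_14 = 0.33826
  l_15 = 0.23678
  l_16 = 0.14917
  l_17 = 0.11486
R₀ = Σ l_x m_x:
  age 12: 0.58000 × 22 = 12.7600
  age 13: 0.41760 × 9 = 3.7584
  age 14: 0.33826 × 18 = 6.0887
  age 15: 0.23678 × 8 = 1.8942
  age 16: 0.14917 × 13 = 1.9392
  age 17: 0.11486 × 22 = 2.5269
R₀ = 12.7600 + 3.7584 + 6.0887 + 1.8942 + 1.9392 + 2.5269 = 28.9674

28.967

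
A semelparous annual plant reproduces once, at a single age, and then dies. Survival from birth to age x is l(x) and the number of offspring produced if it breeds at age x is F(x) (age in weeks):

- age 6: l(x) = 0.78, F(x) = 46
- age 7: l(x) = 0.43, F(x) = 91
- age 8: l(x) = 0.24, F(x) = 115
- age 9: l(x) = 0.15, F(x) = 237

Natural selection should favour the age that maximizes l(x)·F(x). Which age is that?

Expected offspring if breeding at age x = l(x) × F(x):
  age 6: 0.78 × 46 = 35.880
  age 7: 0.43 × 91 = 39.130
  age 8: 0.24 × 115 = 27.600
  age 9: 0.15 × 237 = 35.550
Maximum at age 7 (39.130).

7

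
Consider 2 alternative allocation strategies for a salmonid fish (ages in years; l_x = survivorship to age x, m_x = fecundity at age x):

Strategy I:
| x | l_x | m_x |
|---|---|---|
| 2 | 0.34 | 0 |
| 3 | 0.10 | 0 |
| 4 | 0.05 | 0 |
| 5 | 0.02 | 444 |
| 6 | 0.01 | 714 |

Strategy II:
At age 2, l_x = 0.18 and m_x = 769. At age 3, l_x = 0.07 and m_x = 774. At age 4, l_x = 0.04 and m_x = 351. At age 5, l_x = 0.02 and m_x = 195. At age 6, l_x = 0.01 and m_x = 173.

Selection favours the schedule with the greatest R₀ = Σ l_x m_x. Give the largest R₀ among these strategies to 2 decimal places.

212.27

Strategy I: R₀ = 0.34×0 + 0.10×0 + 0.05×0 + 0.02×444 + 0.01×714 = 16.0200
Strategy II: R₀ = 0.18×769 + 0.07×774 + 0.04×351 + 0.02×195 + 0.01×173 = 212.2700
Highest R₀: strategy II with 212.2700.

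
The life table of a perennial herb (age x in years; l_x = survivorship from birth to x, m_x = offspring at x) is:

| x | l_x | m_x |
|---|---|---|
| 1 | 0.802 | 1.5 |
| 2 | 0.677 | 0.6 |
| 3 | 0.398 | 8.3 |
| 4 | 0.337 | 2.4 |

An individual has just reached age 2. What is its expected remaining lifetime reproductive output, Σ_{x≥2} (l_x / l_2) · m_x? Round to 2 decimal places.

l_2 = 0.677. Conditional survival from age 2 to x is l_x / l_2.
  x=2: (0.677/0.677) × 0.6 = 0.6000
  x=3: (0.398/0.677) × 8.3 = 4.8795
  x=4: (0.337/0.677) × 2.4 = 1.1947
Sum = 0.6000 + 4.8795 + 1.1947 = 6.6742

6.67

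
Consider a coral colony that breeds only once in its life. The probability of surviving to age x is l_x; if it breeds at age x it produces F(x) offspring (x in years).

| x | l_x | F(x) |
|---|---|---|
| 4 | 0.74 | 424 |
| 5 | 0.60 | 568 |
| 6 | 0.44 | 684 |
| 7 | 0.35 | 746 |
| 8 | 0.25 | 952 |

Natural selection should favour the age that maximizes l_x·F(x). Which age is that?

5

Expected offspring if breeding at age x = l_x × F(x):
  age 4: 0.74 × 424 = 313.760
  age 5: 0.60 × 568 = 340.800
  age 6: 0.44 × 684 = 300.960
  age 7: 0.35 × 746 = 261.100
  age 8: 0.25 × 952 = 238.000
Maximum at age 5 (340.800).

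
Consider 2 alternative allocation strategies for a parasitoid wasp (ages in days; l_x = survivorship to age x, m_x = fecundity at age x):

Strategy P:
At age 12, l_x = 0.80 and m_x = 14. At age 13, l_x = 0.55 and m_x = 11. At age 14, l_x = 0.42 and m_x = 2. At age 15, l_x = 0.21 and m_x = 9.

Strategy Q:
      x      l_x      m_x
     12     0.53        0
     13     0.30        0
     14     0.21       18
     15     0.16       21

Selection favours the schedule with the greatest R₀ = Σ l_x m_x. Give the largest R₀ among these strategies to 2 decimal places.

Strategy P: R₀ = 0.80×14 + 0.55×11 + 0.42×2 + 0.21×9 = 19.9800
Strategy Q: R₀ = 0.53×0 + 0.30×0 + 0.21×18 + 0.16×21 = 7.1400
Highest R₀: strategy P with 19.9800.

19.98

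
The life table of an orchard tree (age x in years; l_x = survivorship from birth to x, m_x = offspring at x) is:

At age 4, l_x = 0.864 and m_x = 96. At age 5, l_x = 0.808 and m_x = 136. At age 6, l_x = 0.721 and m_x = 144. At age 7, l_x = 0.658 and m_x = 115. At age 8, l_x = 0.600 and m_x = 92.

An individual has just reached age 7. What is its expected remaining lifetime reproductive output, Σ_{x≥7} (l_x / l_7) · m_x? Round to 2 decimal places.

l_7 = 0.658. Conditional survival from age 7 to x is l_x / l_7.
  x=7: (0.658/0.658) × 115 = 115.0000
  x=8: (0.600/0.658) × 92 = 83.8906
Sum = 115.0000 + 83.8906 = 198.8906

198.89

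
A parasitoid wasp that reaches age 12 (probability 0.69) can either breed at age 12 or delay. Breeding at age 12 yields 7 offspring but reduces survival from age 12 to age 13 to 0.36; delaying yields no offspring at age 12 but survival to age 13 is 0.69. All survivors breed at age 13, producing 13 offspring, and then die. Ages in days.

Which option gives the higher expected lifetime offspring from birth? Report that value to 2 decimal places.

breed at age 12: R₀ = 0.69 × (7 + 0.36 × 13) = 0.69 × 11.6800 = 8.0592
delay to age 13: R₀ = 0.69 × (0.69 × 13) = 0.69 × 8.9700 = 6.1893
Higher: breed at age 12 (8.0592).

8.06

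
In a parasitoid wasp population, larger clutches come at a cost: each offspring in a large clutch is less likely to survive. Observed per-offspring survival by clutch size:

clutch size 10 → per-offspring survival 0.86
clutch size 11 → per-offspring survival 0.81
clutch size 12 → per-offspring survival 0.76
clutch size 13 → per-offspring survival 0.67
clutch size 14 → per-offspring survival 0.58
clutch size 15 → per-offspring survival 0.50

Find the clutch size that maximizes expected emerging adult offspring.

12

Expected emerging adult offspring = c × s(c):
  c=10: 10 × 0.86 = 8.600
  c=11: 11 × 0.81 = 8.910
  c=12: 12 × 0.76 = 9.120
  c=13: 13 × 0.67 = 8.710
  c=14: 14 × 0.58 = 8.120
  c=15: 15 × 0.50 = 7.500
Maximum at c = 12 (9.120 emerging adult offspring).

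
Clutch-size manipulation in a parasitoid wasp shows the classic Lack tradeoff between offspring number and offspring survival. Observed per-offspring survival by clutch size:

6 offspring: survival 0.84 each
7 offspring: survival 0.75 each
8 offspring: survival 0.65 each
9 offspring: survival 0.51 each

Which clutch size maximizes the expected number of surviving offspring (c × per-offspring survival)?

Expected surviving offspring = c × s(c):
  c=6: 6 × 0.84 = 5.040
  c=7: 7 × 0.75 = 5.250
  c=8: 8 × 0.65 = 5.200
  c=9: 9 × 0.51 = 4.590
Maximum at c = 7 (5.250 surviving offspring).

7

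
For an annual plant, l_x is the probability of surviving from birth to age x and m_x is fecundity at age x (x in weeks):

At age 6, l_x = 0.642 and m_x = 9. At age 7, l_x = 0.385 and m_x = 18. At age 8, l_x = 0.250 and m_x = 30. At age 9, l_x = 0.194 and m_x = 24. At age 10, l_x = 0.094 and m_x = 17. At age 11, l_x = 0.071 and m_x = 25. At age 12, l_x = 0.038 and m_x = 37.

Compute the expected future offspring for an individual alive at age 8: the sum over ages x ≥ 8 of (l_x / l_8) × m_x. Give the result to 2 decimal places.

67.74

l_8 = 0.250. Conditional survival from age 8 to x is l_x / l_8.
  x=8: (0.250/0.250) × 30 = 30.0000
  x=9: (0.194/0.250) × 24 = 18.6240
  x=10: (0.094/0.250) × 17 = 6.3920
  x=11: (0.071/0.250) × 25 = 7.1000
  x=12: (0.038/0.250) × 37 = 5.6240
Sum = 30.0000 + 18.6240 + 6.3920 + 7.1000 + 5.6240 = 67.7400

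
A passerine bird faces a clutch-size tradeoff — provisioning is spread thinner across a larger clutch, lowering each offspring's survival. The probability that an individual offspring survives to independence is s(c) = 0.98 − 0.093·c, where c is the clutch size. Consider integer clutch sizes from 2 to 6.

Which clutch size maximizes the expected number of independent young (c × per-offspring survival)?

5

Expected independent young = c × s(c):
  c=2: 2 × 0.794 = 1.588
  c=3: 3 × 0.701 = 2.103
  c=4: 4 × 0.608 = 2.432
  c=5: 5 × 0.515 = 2.575
  c=6: 6 × 0.422 = 2.532
Maximum at c = 5 (2.575 independent young).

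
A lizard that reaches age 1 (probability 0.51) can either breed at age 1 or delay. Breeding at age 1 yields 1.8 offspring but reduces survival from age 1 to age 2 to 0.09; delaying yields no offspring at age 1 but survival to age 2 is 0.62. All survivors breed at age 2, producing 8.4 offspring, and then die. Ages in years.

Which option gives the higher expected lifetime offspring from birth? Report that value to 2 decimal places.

breed at age 1: R₀ = 0.51 × (1.8 + 0.09 × 8.4) = 0.51 × 2.5560 = 1.3036
delay to age 2: R₀ = 0.51 × (0.62 × 8.4) = 0.51 × 5.2080 = 2.6561
Higher: delay to age 2 (2.6561).

2.66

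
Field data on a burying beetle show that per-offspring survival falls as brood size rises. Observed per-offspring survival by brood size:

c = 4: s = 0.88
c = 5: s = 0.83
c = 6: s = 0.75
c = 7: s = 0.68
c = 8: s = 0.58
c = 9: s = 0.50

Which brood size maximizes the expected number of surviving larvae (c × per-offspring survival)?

Expected surviving larvae = c × s(c):
  c=4: 4 × 0.88 = 3.520
  c=5: 5 × 0.83 = 4.150
  c=6: 6 × 0.75 = 4.500
  c=7: 7 × 0.68 = 4.760
  c=8: 8 × 0.58 = 4.640
  c=9: 9 × 0.50 = 4.500
Maximum at c = 7 (4.760 surviving larvae).

7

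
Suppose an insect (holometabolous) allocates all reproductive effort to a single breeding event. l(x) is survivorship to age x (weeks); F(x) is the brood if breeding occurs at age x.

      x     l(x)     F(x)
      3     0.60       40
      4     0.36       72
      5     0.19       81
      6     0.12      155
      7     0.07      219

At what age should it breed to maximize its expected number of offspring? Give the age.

4

Expected offspring if breeding at age x = l(x) × F(x):
  age 3: 0.60 × 40 = 24.000
  age 4: 0.36 × 72 = 25.920
  age 5: 0.19 × 81 = 15.390
  age 6: 0.12 × 155 = 18.600
  age 7: 0.07 × 219 = 15.330
Maximum at age 4 (25.920).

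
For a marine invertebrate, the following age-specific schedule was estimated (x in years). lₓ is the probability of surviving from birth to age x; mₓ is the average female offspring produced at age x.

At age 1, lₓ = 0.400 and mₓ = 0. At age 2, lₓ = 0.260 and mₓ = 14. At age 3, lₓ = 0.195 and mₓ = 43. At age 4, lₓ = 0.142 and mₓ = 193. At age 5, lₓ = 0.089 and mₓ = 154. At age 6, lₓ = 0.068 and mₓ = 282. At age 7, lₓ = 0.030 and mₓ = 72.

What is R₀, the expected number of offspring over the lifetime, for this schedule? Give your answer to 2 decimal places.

74.47

R₀ = Σ lₓ mₓ:
  age 1: 0.400 × 0 = 0.0000
  age 2: 0.260 × 14 = 3.6400
  age 3: 0.195 × 43 = 8.3850
  age 4: 0.142 × 193 = 27.4060
  age 5: 0.089 × 154 = 13.7060
  age 6: 0.068 × 282 = 19.1760
  age 7: 0.030 × 72 = 2.1600
R₀ = 0.0000 + 3.6400 + 8.3850 + 27.4060 + 13.7060 + 19.1760 + 2.1600 = 74.4730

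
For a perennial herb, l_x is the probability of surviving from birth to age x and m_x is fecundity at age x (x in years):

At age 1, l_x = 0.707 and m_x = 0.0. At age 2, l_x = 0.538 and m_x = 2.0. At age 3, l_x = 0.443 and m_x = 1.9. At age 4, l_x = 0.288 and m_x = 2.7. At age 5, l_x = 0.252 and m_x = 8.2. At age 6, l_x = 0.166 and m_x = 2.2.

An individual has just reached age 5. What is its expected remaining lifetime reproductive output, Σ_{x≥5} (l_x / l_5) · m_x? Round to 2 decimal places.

l_5 = 0.252. Conditional survival from age 5 to x is l_x / l_5.
  x=5: (0.252/0.252) × 8.2 = 8.2000
  x=6: (0.166/0.252) × 2.2 = 1.4492
Sum = 8.2000 + 1.4492 = 9.6492

9.65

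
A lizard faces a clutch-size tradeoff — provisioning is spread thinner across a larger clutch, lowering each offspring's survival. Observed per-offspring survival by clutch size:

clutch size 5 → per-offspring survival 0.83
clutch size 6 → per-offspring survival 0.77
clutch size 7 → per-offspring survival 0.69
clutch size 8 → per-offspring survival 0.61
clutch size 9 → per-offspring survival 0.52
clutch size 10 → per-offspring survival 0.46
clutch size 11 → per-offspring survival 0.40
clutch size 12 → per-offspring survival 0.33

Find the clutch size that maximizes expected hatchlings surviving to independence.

8

Expected hatchlings surviving to independence = c × s(c):
  c=5: 5 × 0.83 = 4.150
  c=6: 6 × 0.77 = 4.620
  c=7: 7 × 0.69 = 4.830
  c=8: 8 × 0.61 = 4.880
  c=9: 9 × 0.52 = 4.680
  c=10: 10 × 0.46 = 4.600
  c=11: 11 × 0.40 = 4.400
  c=12: 12 × 0.33 = 3.960
Maximum at c = 8 (4.880 hatchlings surviving to independence).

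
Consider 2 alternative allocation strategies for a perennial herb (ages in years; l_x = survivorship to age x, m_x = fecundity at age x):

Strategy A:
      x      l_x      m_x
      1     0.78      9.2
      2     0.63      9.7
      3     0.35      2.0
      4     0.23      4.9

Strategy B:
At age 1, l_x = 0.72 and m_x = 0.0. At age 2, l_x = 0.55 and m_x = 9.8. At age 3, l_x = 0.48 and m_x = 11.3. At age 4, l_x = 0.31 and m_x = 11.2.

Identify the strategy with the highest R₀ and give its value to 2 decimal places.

15.11

Strategy A: R₀ = 0.78×9.2 + 0.63×9.7 + 0.35×2.0 + 0.23×4.9 = 15.1140
Strategy B: R₀ = 0.72×0.0 + 0.55×9.8 + 0.48×11.3 + 0.31×11.2 = 14.2860
Highest R₀: strategy A with 15.1140.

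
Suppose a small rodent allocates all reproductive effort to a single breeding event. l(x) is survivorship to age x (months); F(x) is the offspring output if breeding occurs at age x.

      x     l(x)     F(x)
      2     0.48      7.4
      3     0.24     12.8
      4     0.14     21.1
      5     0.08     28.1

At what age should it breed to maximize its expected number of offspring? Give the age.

Expected offspring if breeding at age x = l(x) × F(x):
  age 2: 0.48 × 7.4 = 3.552
  age 3: 0.24 × 12.8 = 3.072
  age 4: 0.14 × 21.1 = 2.954
  age 5: 0.08 × 28.1 = 2.248
Maximum at age 2 (3.552).

2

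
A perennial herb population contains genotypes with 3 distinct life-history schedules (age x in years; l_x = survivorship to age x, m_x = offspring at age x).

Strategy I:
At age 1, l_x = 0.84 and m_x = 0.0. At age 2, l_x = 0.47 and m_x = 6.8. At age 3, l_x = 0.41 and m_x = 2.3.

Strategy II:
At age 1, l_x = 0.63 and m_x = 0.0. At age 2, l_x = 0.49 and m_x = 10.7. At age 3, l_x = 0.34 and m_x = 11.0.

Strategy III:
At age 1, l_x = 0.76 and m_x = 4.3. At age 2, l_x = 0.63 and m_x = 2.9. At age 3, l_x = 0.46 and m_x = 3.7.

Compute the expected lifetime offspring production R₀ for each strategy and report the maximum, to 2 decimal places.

Strategy I: R₀ = 0.84×0.0 + 0.47×6.8 + 0.41×2.3 = 4.1390
Strategy II: R₀ = 0.63×0.0 + 0.49×10.7 + 0.34×11.0 = 8.9830
Strategy III: R₀ = 0.76×4.3 + 0.63×2.9 + 0.46×3.7 = 6.7970
Highest R₀: strategy II with 8.9830.

8.98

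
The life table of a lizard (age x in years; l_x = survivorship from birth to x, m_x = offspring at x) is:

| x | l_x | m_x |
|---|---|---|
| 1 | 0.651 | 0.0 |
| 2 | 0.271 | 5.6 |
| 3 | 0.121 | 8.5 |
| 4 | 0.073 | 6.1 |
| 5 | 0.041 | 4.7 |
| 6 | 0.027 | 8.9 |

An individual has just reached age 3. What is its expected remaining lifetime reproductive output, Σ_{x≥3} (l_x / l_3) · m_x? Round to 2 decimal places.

l_3 = 0.121. Conditional survival from age 3 to x is l_x / l_3.
  x=3: (0.121/0.121) × 8.5 = 8.5000
  x=4: (0.073/0.121) × 6.1 = 3.6802
  x=5: (0.041/0.121) × 4.7 = 1.5926
  x=6: (0.027/0.121) × 8.9 = 1.9860
Sum = 8.5000 + 3.6802 + 1.5926 + 1.9860 = 15.7587

15.76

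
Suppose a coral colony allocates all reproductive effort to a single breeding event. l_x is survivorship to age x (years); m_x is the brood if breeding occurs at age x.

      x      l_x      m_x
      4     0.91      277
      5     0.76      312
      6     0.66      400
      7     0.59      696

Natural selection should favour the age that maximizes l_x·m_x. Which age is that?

7

Expected offspring if breeding at age x = l_x × m_x:
  age 4: 0.91 × 277 = 252.070
  age 5: 0.76 × 312 = 237.120
  age 6: 0.66 × 400 = 264.000
  age 7: 0.59 × 696 = 410.640
Maximum at age 7 (410.640).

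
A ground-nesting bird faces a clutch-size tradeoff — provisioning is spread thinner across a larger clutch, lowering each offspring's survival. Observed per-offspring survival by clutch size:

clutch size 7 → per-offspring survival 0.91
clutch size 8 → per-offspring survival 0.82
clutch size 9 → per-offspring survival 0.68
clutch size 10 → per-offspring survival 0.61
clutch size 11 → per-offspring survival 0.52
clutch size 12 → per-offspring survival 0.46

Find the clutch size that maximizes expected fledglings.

Expected fledglings = c × s(c):
  c=7: 7 × 0.91 = 6.370
  c=8: 8 × 0.82 = 6.560
  c=9: 9 × 0.68 = 6.120
  c=10: 10 × 0.61 = 6.100
  c=11: 11 × 0.52 = 5.720
  c=12: 12 × 0.46 = 5.520
Maximum at c = 8 (6.560 fledglings).

8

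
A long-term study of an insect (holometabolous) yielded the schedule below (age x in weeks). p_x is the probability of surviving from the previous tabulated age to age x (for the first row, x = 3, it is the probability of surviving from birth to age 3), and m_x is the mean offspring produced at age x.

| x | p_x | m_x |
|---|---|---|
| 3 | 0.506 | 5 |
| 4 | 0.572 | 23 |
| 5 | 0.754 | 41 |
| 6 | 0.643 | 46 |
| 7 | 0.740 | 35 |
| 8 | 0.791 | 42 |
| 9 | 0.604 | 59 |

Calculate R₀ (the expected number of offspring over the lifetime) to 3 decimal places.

34.600

Survivorship from birth: l_x = p_3·p_4·…·p_x.
  l_3 = 0.50600
  l_4 = 0.28943
  l_5 = 0.21823
  l_6 = 0.14032
  l_7 = 0.10384
  l_8 = 0.08214
  l_9 = 0.04961
R₀ = Σ l_x m_x:
  age 3: 0.50600 × 5 = 2.5300
  age 4: 0.28943 × 23 = 6.6569
  age 5: 0.21823 × 41 = 8.9474
  age 6: 0.14032 × 46 = 6.4547
  age 7: 0.10384 × 35 = 3.6344
  age 8: 0.08214 × 42 = 3.4499
  age 9: 0.04961 × 59 = 2.9270
R₀ = 2.5300 + 6.6569 + 8.9474 + 6.4547 + 3.6344 + 3.4499 + 2.9270 = 34.6003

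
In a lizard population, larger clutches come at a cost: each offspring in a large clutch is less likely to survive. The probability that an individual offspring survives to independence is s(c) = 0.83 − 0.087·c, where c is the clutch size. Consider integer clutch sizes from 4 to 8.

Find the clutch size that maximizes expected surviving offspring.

5

Expected surviving offspring = c × s(c):
  c=4: 4 × 0.482 = 1.928
  c=5: 5 × 0.395 = 1.975
  c=6: 6 × 0.308 = 1.848
  c=7: 7 × 0.221 = 1.547
  c=8: 8 × 0.134 = 1.072
Maximum at c = 5 (1.975 surviving offspring).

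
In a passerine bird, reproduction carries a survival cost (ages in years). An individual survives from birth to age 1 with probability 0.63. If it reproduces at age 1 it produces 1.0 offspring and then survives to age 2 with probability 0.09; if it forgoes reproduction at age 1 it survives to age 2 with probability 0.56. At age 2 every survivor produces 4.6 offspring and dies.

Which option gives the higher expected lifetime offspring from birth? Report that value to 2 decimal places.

1.62

breed at age 1: R₀ = 0.63 × (1.0 + 0.09 × 4.6) = 0.63 × 1.4140 = 0.8908
delay to age 2: R₀ = 0.63 × (0.56 × 4.6) = 0.63 × 2.5760 = 1.6229
Higher: delay to age 2 (1.6229).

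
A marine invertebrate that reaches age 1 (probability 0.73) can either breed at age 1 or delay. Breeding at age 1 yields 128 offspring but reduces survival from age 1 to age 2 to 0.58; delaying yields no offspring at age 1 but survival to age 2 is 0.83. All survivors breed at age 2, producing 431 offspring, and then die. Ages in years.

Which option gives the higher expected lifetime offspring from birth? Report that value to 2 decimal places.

275.93

breed at age 1: R₀ = 0.73 × (128 + 0.58 × 431) = 0.73 × 377.9800 = 275.9254
delay to age 2: R₀ = 0.73 × (0.83 × 431) = 0.73 × 357.7300 = 261.1429
Higher: breed at age 1 (275.9254).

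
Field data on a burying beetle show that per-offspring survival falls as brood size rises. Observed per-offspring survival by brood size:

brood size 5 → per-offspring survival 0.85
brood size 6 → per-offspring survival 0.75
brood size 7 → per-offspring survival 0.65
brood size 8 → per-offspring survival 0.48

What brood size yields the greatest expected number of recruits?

7

Expected recruits = c × s(c):
  c=5: 5 × 0.85 = 4.250
  c=6: 6 × 0.75 = 4.500
  c=7: 7 × 0.65 = 4.550
  c=8: 8 × 0.48 = 3.840
Maximum at c = 7 (4.550 recruits).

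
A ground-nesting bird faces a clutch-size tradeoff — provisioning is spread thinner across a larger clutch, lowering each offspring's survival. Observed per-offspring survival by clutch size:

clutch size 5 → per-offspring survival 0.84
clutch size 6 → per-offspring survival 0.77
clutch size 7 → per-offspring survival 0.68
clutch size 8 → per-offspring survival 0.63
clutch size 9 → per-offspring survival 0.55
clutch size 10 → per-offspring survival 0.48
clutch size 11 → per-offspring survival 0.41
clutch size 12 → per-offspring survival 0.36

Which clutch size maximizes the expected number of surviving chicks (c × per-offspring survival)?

8

Expected surviving chicks = c × s(c):
  c=5: 5 × 0.84 = 4.200
  c=6: 6 × 0.77 = 4.620
  c=7: 7 × 0.68 = 4.760
  c=8: 8 × 0.63 = 5.040
  c=9: 9 × 0.55 = 4.950
  c=10: 10 × 0.48 = 4.800
  c=11: 11 × 0.41 = 4.510
  c=12: 12 × 0.36 = 4.320
Maximum at c = 8 (5.040 surviving chicks).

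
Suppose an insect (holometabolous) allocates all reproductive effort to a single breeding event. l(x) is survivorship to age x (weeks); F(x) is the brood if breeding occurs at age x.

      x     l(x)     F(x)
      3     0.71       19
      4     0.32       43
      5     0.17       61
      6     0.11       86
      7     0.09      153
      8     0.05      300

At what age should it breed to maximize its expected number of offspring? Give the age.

Expected offspring if breeding at age x = l(x) × F(x):
  age 3: 0.71 × 19 = 13.490
  age 4: 0.32 × 43 = 13.760
  age 5: 0.17 × 61 = 10.370
  age 6: 0.11 × 86 = 9.460
  age 7: 0.09 × 153 = 13.770
  age 8: 0.05 × 300 = 15.000
Maximum at age 8 (15.000).

8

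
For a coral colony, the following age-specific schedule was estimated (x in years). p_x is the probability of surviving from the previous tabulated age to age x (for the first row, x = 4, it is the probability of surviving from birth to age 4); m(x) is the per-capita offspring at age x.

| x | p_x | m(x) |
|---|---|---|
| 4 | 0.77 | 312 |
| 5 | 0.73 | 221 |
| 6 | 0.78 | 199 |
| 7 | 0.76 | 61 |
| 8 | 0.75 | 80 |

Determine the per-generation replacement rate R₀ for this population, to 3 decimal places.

Survivorship from birth: l_x = p_4·p_5·…·p_x.
  l_4 = 0.77000
  l_5 = 0.56210
  l_6 = 0.43844
  l_7 = 0.33321
  l_8 = 0.24991
R₀ = Σ l_x m(x):
  age 4: 0.77000 × 312 = 240.2400
  age 5: 0.56210 × 221 = 124.2241
  age 6: 0.43844 × 199 = 87.2496
  age 7: 0.33321 × 61 = 20.3258
  age 8: 0.24991 × 80 = 19.9928
R₀ = 240.2400 + 124.2241 + 87.2496 + 20.3258 + 19.9928 = 492.0323

492.032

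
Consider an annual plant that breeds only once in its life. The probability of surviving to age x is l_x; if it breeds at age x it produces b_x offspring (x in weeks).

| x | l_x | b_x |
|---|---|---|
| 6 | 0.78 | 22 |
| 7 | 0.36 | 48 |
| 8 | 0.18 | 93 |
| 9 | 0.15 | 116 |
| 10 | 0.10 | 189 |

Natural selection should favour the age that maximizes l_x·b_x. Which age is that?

Expected offspring if breeding at age x = l_x × b_x:
  age 6: 0.78 × 22 = 17.160
  age 7: 0.36 × 48 = 17.280
  age 8: 0.18 × 93 = 16.740
  age 9: 0.15 × 116 = 17.400
  age 10: 0.10 × 189 = 18.900
Maximum at age 10 (18.900).

10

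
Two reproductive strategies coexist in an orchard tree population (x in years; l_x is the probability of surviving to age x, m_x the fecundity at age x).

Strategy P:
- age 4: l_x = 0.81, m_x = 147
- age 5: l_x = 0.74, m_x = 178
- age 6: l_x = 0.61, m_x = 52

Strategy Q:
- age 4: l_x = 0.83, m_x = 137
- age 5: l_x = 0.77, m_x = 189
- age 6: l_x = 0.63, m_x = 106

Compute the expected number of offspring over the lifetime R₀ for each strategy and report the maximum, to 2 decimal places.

326.02

Strategy P: R₀ = 0.81×147 + 0.74×178 + 0.61×52 = 282.5100
Strategy Q: R₀ = 0.83×137 + 0.77×189 + 0.63×106 = 326.0200
Highest R₀: strategy Q with 326.0200.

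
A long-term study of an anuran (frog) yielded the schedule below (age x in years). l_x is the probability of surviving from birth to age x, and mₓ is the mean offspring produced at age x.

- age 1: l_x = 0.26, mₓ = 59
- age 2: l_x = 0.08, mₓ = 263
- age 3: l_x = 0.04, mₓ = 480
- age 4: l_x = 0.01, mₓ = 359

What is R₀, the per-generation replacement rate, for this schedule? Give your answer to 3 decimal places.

R₀ = Σ l_x mₓ:
  age 1: 0.26 × 59 = 15.3400
  age 2: 0.08 × 263 = 21.0400
  age 3: 0.04 × 480 = 19.2000
  age 4: 0.01 × 359 = 3.5900
R₀ = 15.3400 + 21.0400 + 19.2000 + 3.5900 = 59.1700

59.170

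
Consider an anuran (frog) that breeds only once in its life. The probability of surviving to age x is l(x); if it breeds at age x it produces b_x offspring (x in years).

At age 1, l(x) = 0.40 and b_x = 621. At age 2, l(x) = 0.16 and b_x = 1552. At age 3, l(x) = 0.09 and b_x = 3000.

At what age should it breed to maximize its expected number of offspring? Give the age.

Expected offspring if breeding at age x = l(x) × b_x:
  age 1: 0.40 × 621 = 248.400
  age 2: 0.16 × 1552 = 248.320
  age 3: 0.09 × 3000 = 270.000
Maximum at age 3 (270.000).

3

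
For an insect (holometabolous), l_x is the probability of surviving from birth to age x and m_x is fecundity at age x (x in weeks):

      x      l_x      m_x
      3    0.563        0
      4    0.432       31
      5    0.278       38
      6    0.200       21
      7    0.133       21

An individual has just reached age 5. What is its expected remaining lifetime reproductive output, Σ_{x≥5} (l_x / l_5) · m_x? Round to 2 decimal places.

63.15

l_5 = 0.278. Conditional survival from age 5 to x is l_x / l_5.
  x=5: (0.278/0.278) × 38 = 38.0000
  x=6: (0.200/0.278) × 21 = 15.1079
  x=7: (0.133/0.278) × 21 = 10.0468
Sum = 38.0000 + 15.1079 + 10.0468 = 63.1547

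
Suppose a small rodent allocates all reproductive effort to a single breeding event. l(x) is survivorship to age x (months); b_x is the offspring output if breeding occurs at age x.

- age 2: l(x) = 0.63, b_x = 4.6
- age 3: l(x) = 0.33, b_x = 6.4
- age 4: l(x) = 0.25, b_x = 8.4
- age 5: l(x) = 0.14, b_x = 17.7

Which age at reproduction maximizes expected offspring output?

Expected offspring if breeding at age x = l(x) × b_x:
  age 2: 0.63 × 4.6 = 2.898
  age 3: 0.33 × 6.4 = 2.112
  age 4: 0.25 × 8.4 = 2.100
  age 5: 0.14 × 17.7 = 2.478
Maximum at age 2 (2.898).

2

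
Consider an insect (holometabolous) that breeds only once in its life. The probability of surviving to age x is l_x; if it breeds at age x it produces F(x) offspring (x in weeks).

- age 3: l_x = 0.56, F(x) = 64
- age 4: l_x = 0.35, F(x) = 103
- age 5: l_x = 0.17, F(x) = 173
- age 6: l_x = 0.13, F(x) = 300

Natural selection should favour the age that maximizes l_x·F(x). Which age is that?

6

Expected offspring if breeding at age x = l_x × F(x):
  age 3: 0.56 × 64 = 35.840
  age 4: 0.35 × 103 = 36.050
  age 5: 0.17 × 173 = 29.410
  age 6: 0.13 × 300 = 39.000
Maximum at age 6 (39.000).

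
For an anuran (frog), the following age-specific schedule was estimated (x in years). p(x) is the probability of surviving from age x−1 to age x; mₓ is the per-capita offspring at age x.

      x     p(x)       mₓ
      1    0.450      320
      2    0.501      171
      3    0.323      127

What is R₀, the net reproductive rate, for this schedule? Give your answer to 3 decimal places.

191.800

Survivorship from birth: l_x = p_1·p_2·…·p_x.
  l_1 = 0.45000
  l_2 = 0.22545
  l_3 = 0.07282
R₀ = Σ l_x mₓ:
  age 1: 0.45000 × 320 = 144.0000
  age 2: 0.22545 × 171 = 38.5520
  age 3: 0.07282 × 127 = 9.2481
R₀ = 144.0000 + 38.5520 + 9.2481 = 191.8001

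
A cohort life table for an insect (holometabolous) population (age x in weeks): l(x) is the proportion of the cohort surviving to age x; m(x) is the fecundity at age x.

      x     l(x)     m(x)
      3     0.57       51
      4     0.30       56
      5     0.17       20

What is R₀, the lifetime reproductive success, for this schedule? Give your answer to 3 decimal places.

49.270

R₀ = Σ l(x) m(x):
  age 3: 0.57 × 51 = 29.0700
  age 4: 0.30 × 56 = 16.8000
  age 5: 0.17 × 20 = 3.4000
R₀ = 29.0700 + 16.8000 + 3.4000 = 49.2700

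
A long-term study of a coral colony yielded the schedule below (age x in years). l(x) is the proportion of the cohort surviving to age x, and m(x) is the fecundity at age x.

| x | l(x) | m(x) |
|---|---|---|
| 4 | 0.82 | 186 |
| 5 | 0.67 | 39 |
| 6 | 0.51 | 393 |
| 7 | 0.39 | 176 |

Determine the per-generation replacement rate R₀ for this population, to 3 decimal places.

447.720

R₀ = Σ l(x) m(x):
  age 4: 0.82 × 186 = 152.5200
  age 5: 0.67 × 39 = 26.1300
  age 6: 0.51 × 393 = 200.4300
  age 7: 0.39 × 176 = 68.6400
R₀ = 152.5200 + 26.1300 + 200.4300 + 68.6400 = 447.7200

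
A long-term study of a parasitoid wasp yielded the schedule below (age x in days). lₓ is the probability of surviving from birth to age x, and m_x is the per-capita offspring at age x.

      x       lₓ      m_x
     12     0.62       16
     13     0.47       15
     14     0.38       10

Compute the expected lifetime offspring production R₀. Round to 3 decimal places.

R₀ = Σ lₓ m_x:
  age 12: 0.62 × 16 = 9.9200
  age 13: 0.47 × 15 = 7.0500
  age 14: 0.38 × 10 = 3.8000
R₀ = 9.9200 + 7.0500 + 3.8000 = 20.7700

20.770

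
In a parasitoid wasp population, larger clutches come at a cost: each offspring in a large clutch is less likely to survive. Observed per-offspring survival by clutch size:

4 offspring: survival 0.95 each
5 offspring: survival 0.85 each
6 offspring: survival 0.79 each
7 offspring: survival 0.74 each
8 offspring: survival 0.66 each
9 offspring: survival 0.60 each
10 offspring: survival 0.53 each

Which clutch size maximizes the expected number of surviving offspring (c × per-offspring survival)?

9

Expected surviving offspring = c × s(c):
  c=4: 4 × 0.95 = 3.800
  c=5: 5 × 0.85 = 4.250
  c=6: 6 × 0.79 = 4.740
  c=7: 7 × 0.74 = 5.180
  c=8: 8 × 0.66 = 5.280
  c=9: 9 × 0.60 = 5.400
  c=10: 10 × 0.53 = 5.300
Maximum at c = 9 (5.400 surviving offspring).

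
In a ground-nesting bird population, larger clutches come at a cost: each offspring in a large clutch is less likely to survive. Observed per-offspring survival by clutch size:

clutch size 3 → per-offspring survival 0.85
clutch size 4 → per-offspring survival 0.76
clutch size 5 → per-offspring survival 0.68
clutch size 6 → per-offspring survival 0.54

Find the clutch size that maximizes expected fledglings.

Expected fledglings = c × s(c):
  c=3: 3 × 0.85 = 2.550
  c=4: 4 × 0.76 = 3.040
  c=5: 5 × 0.68 = 3.400
  c=6: 6 × 0.54 = 3.240
Maximum at c = 5 (3.400 fledglings).

5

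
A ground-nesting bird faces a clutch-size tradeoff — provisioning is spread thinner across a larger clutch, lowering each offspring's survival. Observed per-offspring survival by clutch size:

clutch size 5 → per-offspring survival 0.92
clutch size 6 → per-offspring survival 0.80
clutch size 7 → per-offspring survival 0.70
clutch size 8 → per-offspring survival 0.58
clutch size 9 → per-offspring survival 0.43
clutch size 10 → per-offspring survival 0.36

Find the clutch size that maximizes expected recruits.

7

Expected recruits = c × s(c):
  c=5: 5 × 0.92 = 4.600
  c=6: 6 × 0.80 = 4.800
  c=7: 7 × 0.70 = 4.900
  c=8: 8 × 0.58 = 4.640
  c=9: 9 × 0.43 = 3.870
  c=10: 10 × 0.36 = 3.600
Maximum at c = 7 (4.900 recruits).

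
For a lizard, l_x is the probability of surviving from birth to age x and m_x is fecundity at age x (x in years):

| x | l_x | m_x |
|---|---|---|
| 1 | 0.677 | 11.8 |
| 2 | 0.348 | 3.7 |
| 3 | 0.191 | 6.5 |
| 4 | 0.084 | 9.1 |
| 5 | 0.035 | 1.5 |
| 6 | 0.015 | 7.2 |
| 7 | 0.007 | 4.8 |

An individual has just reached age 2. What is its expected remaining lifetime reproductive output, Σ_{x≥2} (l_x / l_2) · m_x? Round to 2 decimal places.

10.02

l_2 = 0.348. Conditional survival from age 2 to x is l_x / l_2.
  x=2: (0.348/0.348) × 3.7 = 3.7000
  x=3: (0.191/0.348) × 6.5 = 3.5675
  x=4: (0.084/0.348) × 9.1 = 2.1966
  x=5: (0.035/0.348) × 1.5 = 0.1509
  x=6: (0.015/0.348) × 7.2 = 0.3103
  x=7: (0.007/0.348) × 4.8 = 0.0966
Sum = 3.7000 + 3.5675 + 2.1966 + 0.1509 + 0.3103 + 0.0966 = 10.0218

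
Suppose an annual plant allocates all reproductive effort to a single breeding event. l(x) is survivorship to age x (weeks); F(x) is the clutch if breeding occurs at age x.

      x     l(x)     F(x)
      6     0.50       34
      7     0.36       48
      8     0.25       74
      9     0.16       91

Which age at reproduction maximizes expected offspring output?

8

Expected offspring if breeding at age x = l(x) × F(x):
  age 6: 0.50 × 34 = 17.000
  age 7: 0.36 × 48 = 17.280
  age 8: 0.25 × 74 = 18.500
  age 9: 0.16 × 91 = 14.560
Maximum at age 8 (18.500).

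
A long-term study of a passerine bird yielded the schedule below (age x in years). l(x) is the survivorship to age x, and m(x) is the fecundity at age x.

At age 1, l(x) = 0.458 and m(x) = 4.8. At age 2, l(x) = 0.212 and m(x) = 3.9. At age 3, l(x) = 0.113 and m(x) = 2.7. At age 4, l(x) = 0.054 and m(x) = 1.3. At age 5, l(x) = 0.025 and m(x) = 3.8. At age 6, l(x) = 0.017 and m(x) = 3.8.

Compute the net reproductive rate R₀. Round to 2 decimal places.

R₀ = Σ l(x) m(x):
  age 1: 0.458 × 4.8 = 2.1984
  age 2: 0.212 × 3.9 = 0.8268
  age 3: 0.113 × 2.7 = 0.3051
  age 4: 0.054 × 1.3 = 0.0702
  age 5: 0.025 × 3.8 = 0.0950
  age 6: 0.017 × 3.8 = 0.0646
R₀ = 2.1984 + 0.8268 + 0.3051 + 0.0702 + 0.0950 + 0.0646 = 3.5601

3.56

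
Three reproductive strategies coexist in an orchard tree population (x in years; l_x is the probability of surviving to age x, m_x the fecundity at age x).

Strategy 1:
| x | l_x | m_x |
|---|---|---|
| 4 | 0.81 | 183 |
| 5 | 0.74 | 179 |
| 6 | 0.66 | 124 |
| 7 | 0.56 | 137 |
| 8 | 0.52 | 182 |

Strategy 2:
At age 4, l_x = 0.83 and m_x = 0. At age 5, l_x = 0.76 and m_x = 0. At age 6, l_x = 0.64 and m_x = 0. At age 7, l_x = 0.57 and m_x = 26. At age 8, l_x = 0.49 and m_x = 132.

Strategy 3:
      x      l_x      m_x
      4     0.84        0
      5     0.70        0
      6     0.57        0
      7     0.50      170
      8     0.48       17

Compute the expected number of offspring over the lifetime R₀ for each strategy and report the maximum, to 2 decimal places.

Strategy 1: R₀ = 0.81×183 + 0.74×179 + 0.66×124 + 0.56×137 + 0.52×182 = 533.8900
Strategy 2: R₀ = 0.83×0 + 0.76×0 + 0.64×0 + 0.57×26 + 0.49×132 = 79.5000
Strategy 3: R₀ = 0.84×0 + 0.70×0 + 0.57×0 + 0.50×170 + 0.48×17 = 93.1600
Highest R₀: strategy 1 with 533.8900.

533.89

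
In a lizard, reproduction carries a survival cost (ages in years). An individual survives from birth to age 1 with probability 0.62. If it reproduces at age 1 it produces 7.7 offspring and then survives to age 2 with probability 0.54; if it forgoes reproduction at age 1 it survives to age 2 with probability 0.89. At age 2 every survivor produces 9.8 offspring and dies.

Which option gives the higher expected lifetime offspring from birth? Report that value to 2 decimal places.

8.06

breed at age 1: R₀ = 0.62 × (7.7 + 0.54 × 9.8) = 0.62 × 12.9920 = 8.0550
delay to age 2: R₀ = 0.62 × (0.89 × 9.8) = 0.62 × 8.7220 = 5.4076
Higher: breed at age 1 (8.0550).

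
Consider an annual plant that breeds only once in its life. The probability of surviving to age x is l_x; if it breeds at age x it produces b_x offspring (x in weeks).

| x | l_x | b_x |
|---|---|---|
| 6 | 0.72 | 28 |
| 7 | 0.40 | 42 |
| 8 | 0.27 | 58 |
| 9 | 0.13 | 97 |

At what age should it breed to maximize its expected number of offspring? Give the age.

Expected offspring if breeding at age x = l_x × b_x:
  age 6: 0.72 × 28 = 20.160
  age 7: 0.40 × 42 = 16.800
  age 8: 0.27 × 58 = 15.660
  age 9: 0.13 × 97 = 12.610
Maximum at age 6 (20.160).

6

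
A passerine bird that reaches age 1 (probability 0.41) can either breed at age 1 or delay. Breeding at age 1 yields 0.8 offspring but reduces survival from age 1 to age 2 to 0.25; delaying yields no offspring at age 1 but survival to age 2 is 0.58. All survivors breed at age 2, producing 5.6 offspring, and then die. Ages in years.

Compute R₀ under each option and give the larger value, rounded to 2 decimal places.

1.33

breed at age 1: R₀ = 0.41 × (0.8 + 0.25 × 5.6) = 0.41 × 2.2000 = 0.9020
delay to age 2: R₀ = 0.41 × (0.58 × 5.6) = 0.41 × 3.2480 = 1.3317
Higher: delay to age 2 (1.3317).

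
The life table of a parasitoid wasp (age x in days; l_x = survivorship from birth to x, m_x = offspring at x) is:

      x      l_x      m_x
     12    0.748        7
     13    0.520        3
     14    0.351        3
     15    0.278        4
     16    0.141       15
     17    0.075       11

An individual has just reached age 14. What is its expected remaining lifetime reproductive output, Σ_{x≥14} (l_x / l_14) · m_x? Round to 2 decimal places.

14.54

l_14 = 0.351. Conditional survival from age 14 to x is l_x / l_14.
  x=14: (0.351/0.351) × 3 = 3.0000
  x=15: (0.278/0.351) × 4 = 3.1681
  x=16: (0.141/0.351) × 15 = 6.0256
  x=17: (0.075/0.351) × 11 = 2.3504
Sum = 3.0000 + 3.1681 + 6.0256 + 2.3504 = 14.5442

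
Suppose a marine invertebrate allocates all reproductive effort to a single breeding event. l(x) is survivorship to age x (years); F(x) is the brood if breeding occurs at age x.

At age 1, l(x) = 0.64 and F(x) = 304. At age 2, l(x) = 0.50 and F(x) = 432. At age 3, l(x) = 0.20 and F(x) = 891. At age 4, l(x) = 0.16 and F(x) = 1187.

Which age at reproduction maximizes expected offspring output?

Expected offspring if breeding at age x = l(x) × F(x):
  age 1: 0.64 × 304 = 194.560
  age 2: 0.50 × 432 = 216.000
  age 3: 0.20 × 891 = 178.200
  age 4: 0.16 × 1187 = 189.920
Maximum at age 2 (216.000).

2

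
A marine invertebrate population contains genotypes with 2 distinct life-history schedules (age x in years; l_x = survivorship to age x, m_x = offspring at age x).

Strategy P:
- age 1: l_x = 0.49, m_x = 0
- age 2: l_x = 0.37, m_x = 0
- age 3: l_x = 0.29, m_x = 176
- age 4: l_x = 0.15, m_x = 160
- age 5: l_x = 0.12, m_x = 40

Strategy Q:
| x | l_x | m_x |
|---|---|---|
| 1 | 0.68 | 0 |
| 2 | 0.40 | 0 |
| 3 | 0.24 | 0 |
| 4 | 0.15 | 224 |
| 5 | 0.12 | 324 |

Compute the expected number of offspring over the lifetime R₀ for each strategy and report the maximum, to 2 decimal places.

79.84

Strategy P: R₀ = 0.49×0 + 0.37×0 + 0.29×176 + 0.15×160 + 0.12×40 = 79.8400
Strategy Q: R₀ = 0.68×0 + 0.40×0 + 0.24×0 + 0.15×224 + 0.12×324 = 72.4800
Highest R₀: strategy P with 79.8400.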